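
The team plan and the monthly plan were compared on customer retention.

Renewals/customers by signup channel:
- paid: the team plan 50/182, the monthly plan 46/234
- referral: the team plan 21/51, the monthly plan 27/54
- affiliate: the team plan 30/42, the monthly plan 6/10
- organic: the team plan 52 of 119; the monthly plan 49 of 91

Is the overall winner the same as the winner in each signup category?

No

Paid: the team plan 50/182 = 27.5%, the monthly plan 46/234 = 19.7% → the team plan
Referral: the team plan 21/51 = 41.2%, the monthly plan 27/54 = 50.0% → the monthly plan
Affiliate: the team plan 30/42 = 71.4%, the monthly plan 6/10 = 60.0% → the team plan
Organic: the team plan 52/119 = 43.7%, the monthly plan 49/91 = 53.8% → the monthly plan
Overall: the team plan 153/394 = 38.8%, the monthly plan 128/389 = 32.9% → the team plan
Neither sweeps: the team plan wins 2 of 4 groups, the monthly plan wins 2. The team plan wins overall but not every group — no Simpson reversal.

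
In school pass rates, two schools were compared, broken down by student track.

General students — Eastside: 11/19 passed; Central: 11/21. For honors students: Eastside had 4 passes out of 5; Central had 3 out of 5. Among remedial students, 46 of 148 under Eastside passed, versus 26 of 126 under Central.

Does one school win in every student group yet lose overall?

No

General: Eastside 11/19 = 57.9%, Central 11/21 = 52.4% → Eastside
Honors: Eastside 4/5 = 80.0%, Central 3/5 = 60.0% → Eastside
Remedial: Eastside 46/148 = 31.1%, Central 26/126 = 20.6% → Eastside
Overall: Eastside 61/172 = 35.5%, Central 40/152 = 26.3% → Eastside
Eastside wins overall and in every student group — no reversal.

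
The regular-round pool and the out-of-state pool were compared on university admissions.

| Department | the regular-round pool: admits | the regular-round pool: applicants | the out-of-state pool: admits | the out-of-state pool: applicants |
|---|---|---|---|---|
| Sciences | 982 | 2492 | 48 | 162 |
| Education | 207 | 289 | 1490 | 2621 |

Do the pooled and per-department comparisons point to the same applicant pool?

Sciences: the regular-round pool 982/2492 = 39.4%, the out-of-state pool 48/162 = 29.6% → the regular-round pool
Education: the regular-round pool 207/289 = 71.6%, the out-of-state pool 1490/2621 = 56.8% → the regular-round pool
Overall: the regular-round pool 1189/2781 = 42.8%, the out-of-state pool 1538/2783 = 55.3% → the out-of-state pool
The regular-round pool wins each department group but the out-of-state pool wins overall — the comparison reverses. The regular-round pool's applicants skew toward Sciences, which has a lower base rate.

No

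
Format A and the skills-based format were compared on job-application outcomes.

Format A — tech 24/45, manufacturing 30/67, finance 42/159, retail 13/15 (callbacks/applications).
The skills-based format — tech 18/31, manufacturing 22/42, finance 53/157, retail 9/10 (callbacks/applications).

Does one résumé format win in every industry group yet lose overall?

No

Tech: Format A 24/45 = 53.3%, the skills-based format 18/31 = 58.1% → the skills-based format
Manufacturing: Format A 30/67 = 44.8%, the skills-based format 22/42 = 52.4% → the skills-based format
Finance: Format A 42/159 = 26.4%, the skills-based format 53/157 = 33.8% → the skills-based format
Retail: Format A 13/15 = 86.7%, the skills-based format 9/10 = 90.0% → the skills-based format
Overall: Format A 109/286 = 38.1%, the skills-based format 102/240 = 42.5% → the skills-based format
The skills-based format wins overall and in every industry group — no reversal.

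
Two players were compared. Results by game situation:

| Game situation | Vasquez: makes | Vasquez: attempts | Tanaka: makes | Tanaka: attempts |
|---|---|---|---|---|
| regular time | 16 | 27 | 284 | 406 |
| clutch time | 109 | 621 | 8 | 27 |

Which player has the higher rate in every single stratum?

Regular time: Vasquez 16/27 = 59.3%, Tanaka 284/406 = 70.0% → Tanaka
Clutch time: Vasquez 109/621 = 17.6%, Tanaka 8/27 = 29.6% → Tanaka
Tanaka has the higher rate in both groups.

Tanaka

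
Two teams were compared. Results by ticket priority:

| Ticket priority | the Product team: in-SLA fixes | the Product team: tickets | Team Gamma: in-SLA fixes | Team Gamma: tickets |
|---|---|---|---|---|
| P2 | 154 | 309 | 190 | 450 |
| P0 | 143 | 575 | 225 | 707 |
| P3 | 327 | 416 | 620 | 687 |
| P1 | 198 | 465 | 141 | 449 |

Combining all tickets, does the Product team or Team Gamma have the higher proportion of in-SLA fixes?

P2: the Product team 154/309 = 49.8%, Team Gamma 190/450 = 42.2% → the Product team
P0: the Product team 143/575 = 24.9%, Team Gamma 225/707 = 31.8% → Team Gamma
P3: the Product team 327/416 = 78.6%, Team Gamma 620/687 = 90.2% → Team Gamma
P1: the Product team 198/465 = 42.6%, Team Gamma 141/449 = 31.4% → the Product team
Overall: the Product team 822/1765 = 46.6%, Team Gamma 1176/2293 = 51.3% → Team Gamma
(Neither sweeps every ticket group, but Team Gamma has the higher pooled rate.)

Team Gamma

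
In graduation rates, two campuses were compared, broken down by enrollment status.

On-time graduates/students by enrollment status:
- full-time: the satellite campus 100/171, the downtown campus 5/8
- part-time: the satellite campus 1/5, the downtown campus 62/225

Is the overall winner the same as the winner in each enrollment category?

No

Full-time: the satellite campus 100/171 = 58.5%, the downtown campus 5/8 = 62.5% → the downtown campus
Part-time: the satellite campus 1/5 = 20.0%, the downtown campus 62/225 = 27.6% → the downtown campus
Overall: the satellite campus 101/176 = 57.4%, the downtown campus 67/233 = 28.8% → the satellite campus
The downtown campus wins each enrollment group but the satellite campus wins overall — the comparison reverses. The downtown campus's students skew toward part-time, which has a lower base rate.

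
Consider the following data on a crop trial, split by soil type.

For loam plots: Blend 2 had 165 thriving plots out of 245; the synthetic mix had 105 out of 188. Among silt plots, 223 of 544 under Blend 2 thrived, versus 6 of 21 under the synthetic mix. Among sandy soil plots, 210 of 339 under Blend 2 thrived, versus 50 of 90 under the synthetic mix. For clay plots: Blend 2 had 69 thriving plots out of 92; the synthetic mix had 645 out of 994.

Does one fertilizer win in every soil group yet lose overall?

Loam: Blend 2 165/245 = 67.3%, the synthetic mix 105/188 = 55.9% → Blend 2
Silt: Blend 2 223/544 = 41.0%, the synthetic mix 6/21 = 28.6% → Blend 2
Sandy soil: Blend 2 210/339 = 61.9%, the synthetic mix 50/90 = 55.6% → Blend 2
Clay: Blend 2 69/92 = 75.0%, the synthetic mix 645/994 = 64.9% → Blend 2
Overall: Blend 2 667/1220 = 54.7%, the synthetic mix 806/1293 = 62.3% → the synthetic mix
Blend 2 wins each soil group but the synthetic mix wins overall — the comparison reverses. Blend 2's plots skew toward silt, which has a lower base rate.

Yes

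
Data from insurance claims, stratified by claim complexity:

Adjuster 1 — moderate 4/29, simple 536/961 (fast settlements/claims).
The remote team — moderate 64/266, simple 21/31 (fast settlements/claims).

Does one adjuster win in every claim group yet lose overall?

Moderate: Adjuster 1 4/29 = 13.8%, the remote team 64/266 = 24.1% → the remote team
Simple: Adjuster 1 536/961 = 55.8%, the remote team 21/31 = 67.7% → the remote team
Overall: Adjuster 1 540/990 = 54.5%, the remote team 85/297 = 28.6% → Adjuster 1
The remote team wins each claim group but Adjuster 1 wins overall — the comparison reverses. The remote team's claims skew toward moderate, which has a lower base rate.

Yes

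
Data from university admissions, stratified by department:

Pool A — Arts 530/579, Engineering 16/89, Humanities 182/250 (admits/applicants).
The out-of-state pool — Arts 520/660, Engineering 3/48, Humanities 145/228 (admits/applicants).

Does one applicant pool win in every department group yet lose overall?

No

Arts: Pool A 530/579 = 91.5%, the out-of-state pool 520/660 = 78.8% → Pool A
Engineering: Pool A 16/89 = 18.0%, the out-of-state pool 3/48 = 6.2% → Pool A
Humanities: Pool A 182/250 = 72.8%, the out-of-state pool 145/228 = 63.6% → Pool A
Overall: Pool A 728/918 = 79.3%, the out-of-state pool 668/936 = 71.4% → Pool A
Pool A wins overall and in every department group — no reversal.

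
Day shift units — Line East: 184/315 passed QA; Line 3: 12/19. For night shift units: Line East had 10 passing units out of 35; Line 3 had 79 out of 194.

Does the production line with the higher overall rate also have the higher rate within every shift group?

No

Day shift: Line East 184/315 = 58.4%, Line 3 12/19 = 63.2% → Line 3
Night shift: Line East 10/35 = 28.6%, Line 3 79/194 = 40.7% → Line 3
Overall: Line East 194/350 = 55.4%, Line 3 91/213 = 42.7% → Line East
Line 3 wins each shift group but Line East wins overall — the comparison reverses. Line 3's units skew toward night shift, which has a lower base rate.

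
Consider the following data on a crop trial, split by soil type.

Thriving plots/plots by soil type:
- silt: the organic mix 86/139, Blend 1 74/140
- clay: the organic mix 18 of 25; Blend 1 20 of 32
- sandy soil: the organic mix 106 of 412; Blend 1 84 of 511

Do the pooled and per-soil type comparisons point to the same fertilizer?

Yes

Silt: the organic mix 86/139 = 61.9%, Blend 1 74/140 = 52.9% → the organic mix
Clay: the organic mix 18/25 = 72.0%, Blend 1 20/32 = 62.5% → the organic mix
Sandy soil: the organic mix 106/412 = 25.7%, Blend 1 84/511 = 16.4% → the organic mix
Overall: the organic mix 210/576 = 36.5%, Blend 1 178/683 = 26.1% → the organic mix
The organic mix wins overall and in every soil group — no reversal.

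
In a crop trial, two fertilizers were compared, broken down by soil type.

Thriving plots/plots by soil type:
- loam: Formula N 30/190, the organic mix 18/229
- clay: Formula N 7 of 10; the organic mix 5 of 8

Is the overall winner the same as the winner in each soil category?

Yes

Loam: Formula N 30/190 = 15.8%, the organic mix 18/229 = 7.9% → Formula N
Clay: Formula N 7/10 = 70.0%, the organic mix 5/8 = 62.5% → Formula N
Overall: Formula N 37/200 = 18.5%, the organic mix 23/237 = 9.7% → Formula N
Formula N wins overall and in every soil group — no reversal.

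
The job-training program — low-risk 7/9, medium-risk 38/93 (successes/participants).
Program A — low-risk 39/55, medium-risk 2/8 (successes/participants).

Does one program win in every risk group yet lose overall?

Low-risk: the job-training program 7/9 = 77.8%, Program A 39/55 = 70.9% → the job-training program
Medium-risk: the job-training program 38/93 = 40.9%, Program A 2/8 = 25.0% → the job-training program
Overall: the job-training program 45/102 = 44.1%, Program A 41/63 = 65.1% → Program A
The job-training program wins each risk group but Program A wins overall — the comparison reverses. The job-training program's participants skew toward medium-risk, which has a lower base rate.

Yes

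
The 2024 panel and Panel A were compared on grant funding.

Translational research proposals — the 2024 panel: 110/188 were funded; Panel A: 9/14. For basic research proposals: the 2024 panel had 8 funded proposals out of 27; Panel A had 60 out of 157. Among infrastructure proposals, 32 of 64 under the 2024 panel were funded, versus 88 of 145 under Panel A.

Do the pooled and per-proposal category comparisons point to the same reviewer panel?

No

Translational research: the 2024 panel 110/188 = 58.5%, Panel A 9/14 = 64.3% → Panel A
Basic research: the 2024 panel 8/27 = 29.6%, Panel A 60/157 = 38.2% → Panel A
Infrastructure: the 2024 panel 32/64 = 50.0%, Panel A 88/145 = 60.7% → Panel A
Overall: the 2024 panel 150/279 = 53.8%, Panel A 157/316 = 49.7% → the 2024 panel
Panel A wins each proposal group but the 2024 panel wins overall — the comparison reverses. Panel A's proposals skew toward basic research, which has a lower base rate.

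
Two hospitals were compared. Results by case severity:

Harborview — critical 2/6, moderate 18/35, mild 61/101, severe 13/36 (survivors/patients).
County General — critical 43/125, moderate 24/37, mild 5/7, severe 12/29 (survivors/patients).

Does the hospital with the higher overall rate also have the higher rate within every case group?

No

Critical: Harborview 2/6 = 33.3%, County General 43/125 = 34.4% → County General
Moderate: Harborview 18/35 = 51.4%, County General 24/37 = 64.9% → County General
Mild: Harborview 61/101 = 60.4%, County General 5/7 = 71.4% → County General
Severe: Harborview 13/36 = 36.1%, County General 12/29 = 41.4% → County General
Overall: Harborview 94/178 = 52.8%, County General 84/198 = 42.4% → Harborview
County General wins each case group but Harborview wins overall — the comparison reverses. County General's patients skew toward critical, which has a lower base rate.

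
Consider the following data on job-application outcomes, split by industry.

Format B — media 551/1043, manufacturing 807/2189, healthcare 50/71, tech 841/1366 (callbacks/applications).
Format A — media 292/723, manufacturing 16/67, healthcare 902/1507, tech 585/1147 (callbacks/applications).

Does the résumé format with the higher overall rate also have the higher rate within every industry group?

Media: Format B 551/1043 = 52.8%, Format A 292/723 = 40.4% → Format B
Manufacturing: Format B 807/2189 = 36.9%, Format A 16/67 = 23.9% → Format B
Healthcare: Format B 50/71 = 70.4%, Format A 902/1507 = 59.9% → Format B
Tech: Format B 841/1366 = 61.6%, Format A 585/1147 = 51.0% → Format B
Overall: Format B 2249/4669 = 48.2%, Format A 1795/3444 = 52.1% → Format A
Format B wins each industry group but Format A wins overall — the comparison reverses. Format B's applications skew toward manufacturing, which has a lower base rate.

No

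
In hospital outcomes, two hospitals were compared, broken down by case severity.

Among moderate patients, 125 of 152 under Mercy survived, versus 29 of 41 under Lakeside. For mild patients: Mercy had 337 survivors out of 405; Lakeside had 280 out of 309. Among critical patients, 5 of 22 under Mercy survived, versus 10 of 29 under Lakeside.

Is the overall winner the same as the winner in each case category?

No

Moderate: Mercy 125/152 = 82.2%, Lakeside 29/41 = 70.7% → Mercy
Mild: Mercy 337/405 = 83.2%, Lakeside 280/309 = 90.6% → Lakeside
Critical: Mercy 5/22 = 22.7%, Lakeside 10/29 = 34.5% → Lakeside
Overall: Mercy 467/579 = 80.7%, Lakeside 319/379 = 84.2% → Lakeside
Neither sweeps: Mercy wins 1 of 3 groups, Lakeside wins 2. Lakeside wins overall but not every group — no Simpson reversal.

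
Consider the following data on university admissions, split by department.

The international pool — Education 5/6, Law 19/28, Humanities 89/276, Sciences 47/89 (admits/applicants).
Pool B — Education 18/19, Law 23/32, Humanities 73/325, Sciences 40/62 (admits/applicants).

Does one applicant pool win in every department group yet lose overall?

No

Education: the international pool 5/6 = 83.3%, Pool B 18/19 = 94.7% → Pool B
Law: the international pool 19/28 = 67.9%, Pool B 23/32 = 71.9% → Pool B
Humanities: the international pool 89/276 = 32.2%, Pool B 73/325 = 22.5% → the international pool
Sciences: the international pool 47/89 = 52.8%, Pool B 40/62 = 64.5% → Pool B
Overall: the international pool 160/399 = 40.1%, Pool B 154/438 = 35.2% → the international pool
Neither sweeps: the international pool wins 1 of 4 groups, Pool B wins 3. The international pool wins overall but not every group — no Simpson reversal.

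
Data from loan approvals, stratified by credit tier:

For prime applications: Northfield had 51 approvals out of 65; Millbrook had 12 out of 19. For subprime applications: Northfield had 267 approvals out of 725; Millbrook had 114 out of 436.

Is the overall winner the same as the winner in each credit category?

Prime: Northfield 51/65 = 78.5%, Millbrook 12/19 = 63.2% → Northfield
Subprime: Northfield 267/725 = 36.8%, Millbrook 114/436 = 26.1% → Northfield
Overall: Northfield 318/790 = 40.3%, Millbrook 126/455 = 27.7% → Northfield
Northfield wins overall and in every credit group — no reversal.

Yes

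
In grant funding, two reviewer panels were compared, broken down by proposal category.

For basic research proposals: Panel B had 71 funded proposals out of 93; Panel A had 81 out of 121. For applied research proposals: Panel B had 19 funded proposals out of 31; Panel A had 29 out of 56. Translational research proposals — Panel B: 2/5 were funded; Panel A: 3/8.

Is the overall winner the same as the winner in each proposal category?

Yes

Basic research: Panel B 71/93 = 76.3%, Panel A 81/121 = 66.9% → Panel B
Applied research: Panel B 19/31 = 61.3%, Panel A 29/56 = 51.8% → Panel B
Translational research: Panel B 2/5 = 40.0%, Panel A 3/8 = 37.5% → Panel B
Overall: Panel B 92/129 = 71.3%, Panel A 113/185 = 61.1% → Panel B
Panel B wins overall and in every proposal group — no reversal.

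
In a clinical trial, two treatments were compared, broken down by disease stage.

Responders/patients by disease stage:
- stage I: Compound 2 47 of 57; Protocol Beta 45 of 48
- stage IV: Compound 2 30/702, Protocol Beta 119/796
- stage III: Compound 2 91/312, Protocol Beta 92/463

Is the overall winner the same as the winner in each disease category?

Stage I: Compound 2 47/57 = 82.5%, Protocol Beta 45/48 = 93.8% → Protocol Beta
Stage IV: Compound 2 30/702 = 4.3%, Protocol Beta 119/796 = 14.9% → Protocol Beta
Stage III: Compound 2 91/312 = 29.2%, Protocol Beta 92/463 = 19.9% → Compound 2
Overall: Compound 2 168/1071 = 15.7%, Protocol Beta 256/1307 = 19.6% → Protocol Beta
Neither sweeps: Compound 2 wins 1 of 3 groups, Protocol Beta wins 2. Protocol Beta wins overall but not every group — no Simpson reversal.

No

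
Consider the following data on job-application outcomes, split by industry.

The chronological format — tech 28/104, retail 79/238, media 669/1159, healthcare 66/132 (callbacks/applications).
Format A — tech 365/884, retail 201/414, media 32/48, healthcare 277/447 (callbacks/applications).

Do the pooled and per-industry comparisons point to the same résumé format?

No

Tech: the chronological format 28/104 = 26.9%, Format A 365/884 = 41.3% → Format A
Retail: the chronological format 79/238 = 33.2%, Format A 201/414 = 48.6% → Format A
Media: the chronological format 669/1159 = 57.7%, Format A 32/48 = 66.7% → Format A
Healthcare: the chronological format 66/132 = 50.0%, Format A 277/447 = 62.0% → Format A
Overall: the chronological format 842/1633 = 51.6%, Format A 875/1793 = 48.8% → the chronological format
Format A wins each industry group but the chronological format wins overall — the comparison reverses. Format A's applications skew toward tech, which has a lower base rate.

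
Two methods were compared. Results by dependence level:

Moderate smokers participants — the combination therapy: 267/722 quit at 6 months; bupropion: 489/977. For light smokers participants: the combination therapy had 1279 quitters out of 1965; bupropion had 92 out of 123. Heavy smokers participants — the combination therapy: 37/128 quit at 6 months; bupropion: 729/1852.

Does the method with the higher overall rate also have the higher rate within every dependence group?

Moderate smokers: the combination therapy 267/722 = 37.0%, bupropion 489/977 = 50.1% → bupropion
Light smokers: the combination therapy 1279/1965 = 65.1%, bupropion 92/123 = 74.8% → bupropion
Heavy smokers: the combination therapy 37/128 = 28.9%, bupropion 729/1852 = 39.4% → bupropion
Overall: the combination therapy 1583/2815 = 56.2%, bupropion 1310/2952 = 44.4% → the combination therapy
Bupropion wins each dependence group but the combination therapy wins overall — the comparison reverses. Bupropion's participants skew toward heavy smokers, which has a lower base rate.

No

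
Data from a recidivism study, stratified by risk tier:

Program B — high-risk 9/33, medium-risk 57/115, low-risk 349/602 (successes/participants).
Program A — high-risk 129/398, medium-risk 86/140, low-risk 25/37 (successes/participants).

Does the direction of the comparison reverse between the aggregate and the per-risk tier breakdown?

High-risk: Program B 9/33 = 27.3%, Program A 129/398 = 32.4% → Program A
Medium-risk: Program B 57/115 = 49.6%, Program A 86/140 = 61.4% → Program A
Low-risk: Program B 349/602 = 58.0%, Program A 25/37 = 67.6% → Program A
Overall: Program B 415/750 = 55.3%, Program A 240/575 = 41.7% → Program B
Program A wins each risk group but Program B wins overall — the comparison reverses. Program A's participants skew toward high-risk, which has a lower base rate.

Yes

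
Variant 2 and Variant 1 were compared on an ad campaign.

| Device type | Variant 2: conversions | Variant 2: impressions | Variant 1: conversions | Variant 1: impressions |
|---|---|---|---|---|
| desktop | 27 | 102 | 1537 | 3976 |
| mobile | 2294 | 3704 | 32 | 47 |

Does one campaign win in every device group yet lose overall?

Yes

Desktop: Variant 2 27/102 = 26.5%, Variant 1 1537/3976 = 38.7% → Variant 1
Mobile: Variant 2 2294/3704 = 61.9%, Variant 1 32/47 = 68.1% → Variant 1
Overall: Variant 2 2321/3806 = 61.0%, Variant 1 1569/4023 = 39.0% → Variant 2
Variant 1 wins each device group but Variant 2 wins overall — the comparison reverses. Variant 1's impressions skew toward desktop, which has a lower base rate.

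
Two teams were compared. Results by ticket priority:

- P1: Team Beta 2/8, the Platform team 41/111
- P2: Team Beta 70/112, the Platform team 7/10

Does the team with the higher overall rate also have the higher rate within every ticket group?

P1: Team Beta 2/8 = 25.0%, the Platform team 41/111 = 36.9% → the Platform team
P2: Team Beta 70/112 = 62.5%, the Platform team 7/10 = 70.0% → the Platform team
Overall: Team Beta 72/120 = 60.0%, the Platform team 48/121 = 39.7% → Team Beta
The Platform team wins each ticket group but Team Beta wins overall — the comparison reverses. The Platform team's tickets skew toward P1, which has a lower base rate.

No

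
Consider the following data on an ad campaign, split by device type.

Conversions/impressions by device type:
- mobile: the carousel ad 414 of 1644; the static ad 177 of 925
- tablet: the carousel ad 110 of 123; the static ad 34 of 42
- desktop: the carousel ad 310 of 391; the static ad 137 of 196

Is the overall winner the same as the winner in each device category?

Mobile: the carousel ad 414/1644 = 25.2%, the static ad 177/925 = 19.1% → the carousel ad
Tablet: the carousel ad 110/123 = 89.4%, the static ad 34/42 = 81.0% → the carousel ad
Desktop: the carousel ad 310/391 = 79.3%, the static ad 137/196 = 69.9% → the carousel ad
Overall: the carousel ad 834/2158 = 38.6%, the static ad 348/1163 = 29.9% → the carousel ad
The carousel ad wins overall and in every device group — no reversal.

Yes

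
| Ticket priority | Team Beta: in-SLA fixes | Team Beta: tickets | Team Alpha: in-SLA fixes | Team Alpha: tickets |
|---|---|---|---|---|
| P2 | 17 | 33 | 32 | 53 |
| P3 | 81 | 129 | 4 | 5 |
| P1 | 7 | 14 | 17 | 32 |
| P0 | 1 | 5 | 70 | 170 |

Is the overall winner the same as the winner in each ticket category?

No

P2: Team Beta 17/33 = 51.5%, Team Alpha 32/53 = 60.4% → Team Alpha
P3: Team Beta 81/129 = 62.8%, Team Alpha 4/5 = 80.0% → Team Alpha
P1: Team Beta 7/14 = 50.0%, Team Alpha 17/32 = 53.1% → Team Alpha
P0: Team Beta 1/5 = 20.0%, Team Alpha 70/170 = 41.2% → Team Alpha
Overall: Team Beta 106/181 = 58.6%, Team Alpha 123/260 = 47.3% → Team Beta
Team Alpha wins each ticket group but Team Beta wins overall — the comparison reverses. Team Alpha's tickets skew toward P0, which has a lower base rate.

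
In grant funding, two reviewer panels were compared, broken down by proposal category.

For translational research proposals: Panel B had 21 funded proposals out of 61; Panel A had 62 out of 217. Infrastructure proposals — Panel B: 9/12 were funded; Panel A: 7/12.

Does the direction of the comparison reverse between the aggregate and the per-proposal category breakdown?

Translational research: Panel B 21/61 = 34.4%, Panel A 62/217 = 28.6% → Panel B
Infrastructure: Panel B 9/12 = 75.0%, Panel A 7/12 = 58.3% → Panel B
Overall: Panel B 30/73 = 41.1%, Panel A 69/229 = 30.1% → Panel B
Panel B wins overall and in every proposal group — no reversal.

No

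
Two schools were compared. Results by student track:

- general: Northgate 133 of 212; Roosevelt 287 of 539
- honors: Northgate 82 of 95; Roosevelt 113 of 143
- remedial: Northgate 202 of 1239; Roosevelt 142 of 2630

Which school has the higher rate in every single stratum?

General: Northgate 133/212 = 62.7%, Roosevelt 287/539 = 53.2% → Northgate
Honors: Northgate 82/95 = 86.3%, Roosevelt 113/143 = 79.0% → Northgate
Remedial: Northgate 202/1239 = 16.3%, Roosevelt 142/2630 = 5.4% → Northgate
Northgate has the higher rate in all 3 groups.

Northgate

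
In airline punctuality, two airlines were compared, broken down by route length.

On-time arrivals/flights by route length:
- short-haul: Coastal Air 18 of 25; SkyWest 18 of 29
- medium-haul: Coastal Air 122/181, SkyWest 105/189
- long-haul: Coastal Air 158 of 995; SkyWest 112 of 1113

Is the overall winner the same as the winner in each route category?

Short-haul: Coastal Air 18/25 = 72.0%, SkyWest 18/29 = 62.1% → Coastal Air
Medium-haul: Coastal Air 122/181 = 67.4%, SkyWest 105/189 = 55.6% → Coastal Air
Long-haul: Coastal Air 158/995 = 15.9%, SkyWest 112/1113 = 10.1% → Coastal Air
Overall: Coastal Air 298/1201 = 24.8%, SkyWest 235/1331 = 17.7% → Coastal Air
Coastal Air wins overall and in every route group — no reversal.

Yes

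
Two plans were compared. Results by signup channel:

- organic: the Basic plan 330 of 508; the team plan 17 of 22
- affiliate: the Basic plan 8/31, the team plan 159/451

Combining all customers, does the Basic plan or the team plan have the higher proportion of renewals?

the Basic plan

Organic: the Basic plan 330/508 = 65.0%, the team plan 17/22 = 77.3% → the team plan
Affiliate: the Basic plan 8/31 = 25.8%, the team plan 159/451 = 35.3% → the team plan
Overall: the Basic plan 338/539 = 62.7%, the team plan 176/473 = 37.2% → the Basic plan
(The team plan wins every signup group but the Basic plan wins overall — the team plan's customers skew toward the low-rate affiliate group.)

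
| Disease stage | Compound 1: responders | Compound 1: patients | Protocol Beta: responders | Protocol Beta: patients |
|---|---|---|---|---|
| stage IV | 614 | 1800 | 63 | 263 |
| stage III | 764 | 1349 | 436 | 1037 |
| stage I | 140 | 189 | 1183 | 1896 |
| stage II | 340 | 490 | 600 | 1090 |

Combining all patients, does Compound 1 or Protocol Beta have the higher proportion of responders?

Stage IV: Compound 1 614/1800 = 34.1%, Protocol Beta 63/263 = 24.0% → Compound 1
Stage III: Compound 1 764/1349 = 56.6%, Protocol Beta 436/1037 = 42.0% → Compound 1
Stage I: Compound 1 140/189 = 74.1%, Protocol Beta 1183/1896 = 62.4% → Compound 1
Stage II: Compound 1 340/490 = 69.4%, Protocol Beta 600/1090 = 55.0% → Compound 1
Overall: Compound 1 1858/3828 = 48.5%, Protocol Beta 2282/4286 = 53.2% → Protocol Beta
(Compound 1 wins every disease group but Protocol Beta wins overall — Compound 1's patients skew toward the low-rate stage IV group.)

Protocol Beta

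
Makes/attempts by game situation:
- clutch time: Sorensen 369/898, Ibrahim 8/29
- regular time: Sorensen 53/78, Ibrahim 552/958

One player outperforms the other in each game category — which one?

Sorensen

Clutch time: Sorensen 369/898 = 41.1%, Ibrahim 8/29 = 27.6% → Sorensen
Regular time: Sorensen 53/78 = 67.9%, Ibrahim 552/958 = 57.6% → Sorensen
Sorensen has the higher rate in both groups.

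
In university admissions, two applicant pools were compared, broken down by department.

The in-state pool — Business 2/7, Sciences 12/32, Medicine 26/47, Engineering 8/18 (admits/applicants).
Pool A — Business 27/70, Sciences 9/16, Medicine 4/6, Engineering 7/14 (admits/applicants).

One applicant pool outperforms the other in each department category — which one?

Pool A

Business: the in-state pool 2/7 = 28.6%, Pool A 27/70 = 38.6% → Pool A
Sciences: the in-state pool 12/32 = 37.5%, Pool A 9/16 = 56.2% → Pool A
Medicine: the in-state pool 26/47 = 55.3%, Pool A 4/6 = 66.7% → Pool A
Engineering: the in-state pool 8/18 = 44.4%, Pool A 7/14 = 50.0% → Pool A
Pool A has the higher rate in all 4 groups.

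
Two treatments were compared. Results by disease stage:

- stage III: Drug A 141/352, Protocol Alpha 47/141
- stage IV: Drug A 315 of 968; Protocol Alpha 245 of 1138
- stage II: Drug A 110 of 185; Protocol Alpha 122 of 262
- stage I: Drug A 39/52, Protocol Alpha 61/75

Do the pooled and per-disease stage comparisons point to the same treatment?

Stage III: Drug A 141/352 = 40.1%, Protocol Alpha 47/141 = 33.3% → Drug A
Stage IV: Drug A 315/968 = 32.5%, Protocol Alpha 245/1138 = 21.5% → Drug A
Stage II: Drug A 110/185 = 59.5%, Protocol Alpha 122/262 = 46.6% → Drug A
Stage I: Drug A 39/52 = 75.0%, Protocol Alpha 61/75 = 81.3% → Protocol Alpha
Overall: Drug A 605/1557 = 38.9%, Protocol Alpha 475/1616 = 29.4% → Drug A
Neither sweeps: Drug A wins 3 of 4 groups, Protocol Alpha wins 1. Drug A wins overall but not every group — no Simpson reversal.

No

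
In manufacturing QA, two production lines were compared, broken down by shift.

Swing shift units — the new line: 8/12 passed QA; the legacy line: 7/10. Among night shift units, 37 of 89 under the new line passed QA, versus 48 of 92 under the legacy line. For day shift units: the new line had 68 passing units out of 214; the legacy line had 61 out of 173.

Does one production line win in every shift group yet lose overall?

Swing shift: the new line 8/12 = 66.7%, the legacy line 7/10 = 70.0% → the legacy line
Night shift: the new line 37/89 = 41.6%, the legacy line 48/92 = 52.2% → the legacy line
Day shift: the new line 68/214 = 31.8%, the legacy line 61/173 = 35.3% → the legacy line
Overall: the new line 113/315 = 35.9%, the legacy line 116/275 = 42.2% → the legacy line
The legacy line wins overall and in every shift group — no reversal.

No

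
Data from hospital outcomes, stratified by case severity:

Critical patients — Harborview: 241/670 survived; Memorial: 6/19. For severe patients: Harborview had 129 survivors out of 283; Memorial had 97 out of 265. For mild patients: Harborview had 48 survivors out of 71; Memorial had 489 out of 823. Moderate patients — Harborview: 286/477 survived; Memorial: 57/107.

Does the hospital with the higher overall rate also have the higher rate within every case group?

Critical: Harborview 241/670 = 36.0%, Memorial 6/19 = 31.6% → Harborview
Severe: Harborview 129/283 = 45.6%, Memorial 97/265 = 36.6% → Harborview
Mild: Harborview 48/71 = 67.6%, Memorial 489/823 = 59.4% → Harborview
Moderate: Harborview 286/477 = 60.0%, Memorial 57/107 = 53.3% → Harborview
Overall: Harborview 704/1501 = 46.9%, Memorial 649/1214 = 53.5% → Memorial
Harborview wins each case group but Memorial wins overall — the comparison reverses. Harborview's patients skew toward critical, which has a lower base rate.

No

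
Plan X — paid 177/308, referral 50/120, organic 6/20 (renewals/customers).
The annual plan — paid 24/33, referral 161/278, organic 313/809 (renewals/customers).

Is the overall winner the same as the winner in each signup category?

Paid: Plan X 177/308 = 57.5%, the annual plan 24/33 = 72.7% → the annual plan
Referral: Plan X 50/120 = 41.7%, the annual plan 161/278 = 57.9% → the annual plan
Organic: Plan X 6/20 = 30.0%, the annual plan 313/809 = 38.7% → the annual plan
Overall: Plan X 233/448 = 52.0%, the annual plan 498/1120 = 44.5% → Plan X
The annual plan wins each signup group but Plan X wins overall — the comparison reverses. The annual plan's customers skew toward organic, which has a lower base rate.

No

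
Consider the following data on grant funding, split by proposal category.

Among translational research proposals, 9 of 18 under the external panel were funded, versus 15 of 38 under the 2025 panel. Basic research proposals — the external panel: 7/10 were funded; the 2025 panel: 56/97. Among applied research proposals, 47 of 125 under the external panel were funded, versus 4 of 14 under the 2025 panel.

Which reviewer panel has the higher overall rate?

Translational research: the external panel 9/18 = 50.0%, the 2025 panel 15/38 = 39.5% → the external panel
Basic research: the external panel 7/10 = 70.0%, the 2025 panel 56/97 = 57.7% → the external panel
Applied research: the external panel 47/125 = 37.6%, the 2025 panel 4/14 = 28.6% → the external panel
Overall: the external panel 63/153 = 41.2%, the 2025 panel 75/149 = 50.3% → the 2025 panel
(The external panel wins every proposal group but the 2025 panel wins overall — the external panel's proposals skew toward the low-rate applied research group.)

the 2025 panel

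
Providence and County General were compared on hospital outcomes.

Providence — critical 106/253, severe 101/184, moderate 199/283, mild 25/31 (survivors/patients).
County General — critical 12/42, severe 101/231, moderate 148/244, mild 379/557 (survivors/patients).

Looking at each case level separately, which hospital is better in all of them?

Critical: Providence 106/253 = 41.9%, County General 12/42 = 28.6% → Providence
Severe: Providence 101/184 = 54.9%, County General 101/231 = 43.7% → Providence
Moderate: Providence 199/283 = 70.3%, County General 148/244 = 60.7% → Providence
Mild: Providence 25/31 = 80.6%, County General 379/557 = 68.0% → Providence
Providence has the higher rate in all 4 groups.

Providence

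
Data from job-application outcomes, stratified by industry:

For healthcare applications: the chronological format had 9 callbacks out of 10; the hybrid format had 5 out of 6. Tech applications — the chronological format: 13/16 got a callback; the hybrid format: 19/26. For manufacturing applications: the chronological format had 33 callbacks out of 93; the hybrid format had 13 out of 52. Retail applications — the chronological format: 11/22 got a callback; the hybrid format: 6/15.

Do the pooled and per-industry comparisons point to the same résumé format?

Healthcare: the chronological format 9/10 = 90.0%, the hybrid format 5/6 = 83.3% → the chronological format
Tech: the chronological format 13/16 = 81.2%, the hybrid format 19/26 = 73.1% → the chronological format
Manufacturing: the chronological format 33/93 = 35.5%, the hybrid format 13/52 = 25.0% → the chronological format
Retail: the chronological format 11/22 = 50.0%, the hybrid format 6/15 = 40.0% → the chronological format
Overall: the chronological format 66/141 = 46.8%, the hybrid format 43/99 = 43.4% → the chronological format
The chronological format wins overall and in every industry group — no reversal.

Yes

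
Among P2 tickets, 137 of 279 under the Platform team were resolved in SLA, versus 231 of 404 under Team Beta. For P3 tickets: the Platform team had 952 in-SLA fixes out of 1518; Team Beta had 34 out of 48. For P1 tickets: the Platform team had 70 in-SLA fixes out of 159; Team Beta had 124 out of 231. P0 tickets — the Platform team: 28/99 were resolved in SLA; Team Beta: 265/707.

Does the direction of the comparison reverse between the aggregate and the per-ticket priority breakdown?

Yes

P2: the Platform team 137/279 = 49.1%, Team Beta 231/404 = 57.2% → Team Beta
P3: the Platform team 952/1518 = 62.7%, Team Beta 34/48 = 70.8% → Team Beta
P1: the Platform team 70/159 = 44.0%, Team Beta 124/231 = 53.7% → Team Beta
P0: the Platform team 28/99 = 28.3%, Team Beta 265/707 = 37.5% → Team Beta
Overall: the Platform team 1187/2055 = 57.8%, Team Beta 654/1390 = 47.1% → the Platform team
Team Beta wins each ticket group but the Platform team wins overall — the comparison reverses. Team Beta's tickets skew toward P0, which has a lower base rate.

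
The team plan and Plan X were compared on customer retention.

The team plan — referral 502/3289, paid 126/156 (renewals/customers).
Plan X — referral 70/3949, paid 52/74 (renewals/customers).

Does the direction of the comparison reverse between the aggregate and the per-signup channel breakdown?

Referral: the team plan 502/3289 = 15.3%, Plan X 70/3949 = 1.8% → the team plan
Paid: the team plan 126/156 = 80.8%, Plan X 52/74 = 70.3% → the team plan
Overall: the team plan 628/3445 = 18.2%, Plan X 122/4023 = 3.0% → the team plan
The team plan wins overall and in every signup group — no reversal.

No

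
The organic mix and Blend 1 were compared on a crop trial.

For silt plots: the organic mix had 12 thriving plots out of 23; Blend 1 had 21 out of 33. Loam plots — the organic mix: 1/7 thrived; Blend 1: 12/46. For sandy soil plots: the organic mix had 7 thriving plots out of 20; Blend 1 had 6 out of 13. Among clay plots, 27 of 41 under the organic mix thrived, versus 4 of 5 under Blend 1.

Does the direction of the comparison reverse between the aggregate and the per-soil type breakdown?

Yes

Silt: the organic mix 12/23 = 52.2%, Blend 1 21/33 = 63.6% → Blend 1
Loam: the organic mix 1/7 = 14.3%, Blend 1 12/46 = 26.1% → Blend 1
Sandy soil: the organic mix 7/20 = 35.0%, Blend 1 6/13 = 46.2% → Blend 1
Clay: the organic mix 27/41 = 65.9%, Blend 1 4/5 = 80.0% → Blend 1
Overall: the organic mix 47/91 = 51.6%, Blend 1 43/97 = 44.3% → the organic mix
Blend 1 wins each soil group but the organic mix wins overall — the comparison reverses. Blend 1's plots skew toward loam, which has a lower base rate.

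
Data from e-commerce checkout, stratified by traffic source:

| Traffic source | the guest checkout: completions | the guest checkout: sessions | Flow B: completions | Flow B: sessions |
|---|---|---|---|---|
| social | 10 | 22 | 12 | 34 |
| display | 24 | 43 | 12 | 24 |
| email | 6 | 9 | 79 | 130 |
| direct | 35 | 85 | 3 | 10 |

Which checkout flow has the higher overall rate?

Flow B

Social: the guest checkout 10/22 = 45.5%, Flow B 12/34 = 35.3% → the guest checkout
Display: the guest checkout 24/43 = 55.8%, Flow B 12/24 = 50.0% → the guest checkout
Email: the guest checkout 6/9 = 66.7%, Flow B 79/130 = 60.8% → the guest checkout
Direct: the guest checkout 35/85 = 41.2%, Flow B 3/10 = 30.0% → the guest checkout
Overall: the guest checkout 75/159 = 47.2%, Flow B 106/198 = 53.5% → Flow B
(The guest checkout wins every traffic group but Flow B wins overall — the guest checkout's sessions skew toward the low-rate direct group.)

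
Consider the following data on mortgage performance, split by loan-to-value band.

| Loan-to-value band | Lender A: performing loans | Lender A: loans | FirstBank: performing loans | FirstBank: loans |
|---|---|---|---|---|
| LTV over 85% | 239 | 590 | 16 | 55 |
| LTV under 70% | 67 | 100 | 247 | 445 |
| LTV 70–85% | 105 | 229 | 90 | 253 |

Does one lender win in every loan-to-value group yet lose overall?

LTV over 85%: Lender A 239/590 = 40.5%, FirstBank 16/55 = 29.1% → Lender A
LTV under 70%: Lender A 67/100 = 67.0%, FirstBank 247/445 = 55.5% → Lender A
LTV 70–85%: Lender A 105/229 = 45.9%, FirstBank 90/253 = 35.6% → Lender A
Overall: Lender A 411/919 = 44.7%, FirstBank 353/753 = 46.9% → FirstBank
Lender A wins each loan-to-value group but FirstBank wins overall — the comparison reverses. Lender A's loans skew toward LTV over 85%, which has a lower base rate.

Yes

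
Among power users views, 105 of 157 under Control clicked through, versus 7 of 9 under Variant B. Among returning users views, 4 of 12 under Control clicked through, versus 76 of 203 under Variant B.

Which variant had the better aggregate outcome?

Control

Power users: Control 105/157 = 66.9%, Variant B 7/9 = 77.8% → Variant B
Returning users: Control 4/12 = 33.3%, Variant B 76/203 = 37.4% → Variant B
Overall: Control 109/169 = 64.5%, Variant B 83/212 = 39.2% → Control
(Variant B wins every user group but Control wins overall — Variant B's views skew toward the low-rate returning users group.)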